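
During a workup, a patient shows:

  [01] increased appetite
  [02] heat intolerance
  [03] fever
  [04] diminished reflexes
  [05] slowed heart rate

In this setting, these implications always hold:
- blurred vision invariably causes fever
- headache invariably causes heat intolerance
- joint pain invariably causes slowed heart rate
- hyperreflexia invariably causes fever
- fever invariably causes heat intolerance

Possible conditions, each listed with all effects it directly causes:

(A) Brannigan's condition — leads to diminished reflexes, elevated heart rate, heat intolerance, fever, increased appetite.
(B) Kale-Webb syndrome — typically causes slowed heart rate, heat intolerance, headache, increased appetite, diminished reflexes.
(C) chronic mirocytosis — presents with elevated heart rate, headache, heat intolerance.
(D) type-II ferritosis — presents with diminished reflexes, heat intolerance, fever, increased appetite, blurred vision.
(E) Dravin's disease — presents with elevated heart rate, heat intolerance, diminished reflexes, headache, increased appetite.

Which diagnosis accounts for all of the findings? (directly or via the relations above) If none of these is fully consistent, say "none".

none

For each candidate, compare predicted effects to what was observed:
(A) Brannigan's condition — fails on slowed heart rate (predicts elevated heart rate, not slowed heart rate)
(B) Kale-Webb syndrome — increased appetite ✓; heat intolerance ✓; fever ✗; diminished reflexes ✓; slowed heart rate ✓
(C) chronic mirocytosis — increased appetite ✗; heat intolerance ✓; fever ✗; diminished reflexes ✗; slowed heart rate ✗
(D) type-II ferritosis — does not account for slowed heart rate
(E) Dravin's disease — fails on fever, slowed heart rate (predicts elevated heart rate, not slowed heart rate)
None of the listed candidates fits everything.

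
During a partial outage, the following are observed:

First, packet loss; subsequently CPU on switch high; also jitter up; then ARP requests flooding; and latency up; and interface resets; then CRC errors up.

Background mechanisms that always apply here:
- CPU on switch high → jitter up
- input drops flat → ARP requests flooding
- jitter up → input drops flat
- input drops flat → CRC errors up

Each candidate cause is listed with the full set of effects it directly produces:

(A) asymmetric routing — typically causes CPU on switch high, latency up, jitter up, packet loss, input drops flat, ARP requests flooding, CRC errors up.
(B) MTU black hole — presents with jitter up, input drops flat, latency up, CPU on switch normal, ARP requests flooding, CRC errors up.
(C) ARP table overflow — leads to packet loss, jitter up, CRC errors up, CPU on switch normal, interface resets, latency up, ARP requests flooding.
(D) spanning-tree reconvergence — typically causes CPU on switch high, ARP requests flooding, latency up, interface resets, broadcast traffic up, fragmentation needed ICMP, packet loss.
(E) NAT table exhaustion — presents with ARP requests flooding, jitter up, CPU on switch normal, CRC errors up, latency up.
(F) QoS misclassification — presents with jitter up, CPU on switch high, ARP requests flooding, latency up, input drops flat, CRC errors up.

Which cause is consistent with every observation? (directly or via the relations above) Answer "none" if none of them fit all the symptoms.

D

Testing each hypothesis:
(A) asymmetric routing — packet loss ✓; CPU on switch high ✓; jitter up ✓; ARP requests flooding ✓; latency up ✓; interface resets ✗; CRC errors up ✓
(B) MTU black hole — fails on packet loss, CPU on switch high, interface resets (predicts CPU on switch normal, not CPU on switch high)
(C) ARP table overflow — packet loss ✓; CPU on switch high ✗; jitter up ✓; ARP requests flooding ✓; latency up ✓; interface resets ✓; CRC errors up ✓
(D) spanning-tree reconvergence — packet loss ✓; CPU on switch high ✓; jitter up ✓ (via CPU on switch high → jitter up); ARP requests flooding ✓; latency up ✓; interface resets ✓; CRC errors up ✓ (via CPU on switch high → jitter up → input drops flat → CRC errors up)
(E) NAT table exhaustion — fails on packet loss, CPU on switch high, interface resets (predicts CPU on switch normal, not CPU on switch high)
(F) QoS misclassification — packet loss ✗; CPU on switch high ✓; jitter up ✓; ARP requests flooding ✓; latency up ✓; interface resets ✗; CRC errors up ✓
Only (D) is consistent with every observation.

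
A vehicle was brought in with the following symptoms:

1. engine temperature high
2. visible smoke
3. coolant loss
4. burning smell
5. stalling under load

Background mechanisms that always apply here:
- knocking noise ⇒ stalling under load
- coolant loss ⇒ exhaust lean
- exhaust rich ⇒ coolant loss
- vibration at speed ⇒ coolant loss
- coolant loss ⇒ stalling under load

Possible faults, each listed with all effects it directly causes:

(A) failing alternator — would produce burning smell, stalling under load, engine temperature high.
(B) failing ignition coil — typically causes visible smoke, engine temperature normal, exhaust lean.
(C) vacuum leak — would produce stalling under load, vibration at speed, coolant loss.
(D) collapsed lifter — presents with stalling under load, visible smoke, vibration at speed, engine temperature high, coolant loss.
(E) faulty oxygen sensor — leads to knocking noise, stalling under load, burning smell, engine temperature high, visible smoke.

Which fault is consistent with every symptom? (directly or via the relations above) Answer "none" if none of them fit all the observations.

Testing each hypothesis:
(A) failing alternator — does not account for visible smoke, coolant loss
(B) failing ignition coil — engine temperature high ✗; visible smoke ✓; coolant loss ✗; burning smell ✗; stalling under load ✗
(C) vacuum leak — engine temperature high ✗; visible smoke ✗; coolant loss ✓; burning smell ✗; stalling under load ✓
(D) collapsed lifter — engine temperature high ✓; visible smoke ✓; coolant loss ✓; burning smell ✗; stalling under load ✓
(E) faulty oxygen sensor — does not account for coolant loss
No candidate is consistent with all observations.

none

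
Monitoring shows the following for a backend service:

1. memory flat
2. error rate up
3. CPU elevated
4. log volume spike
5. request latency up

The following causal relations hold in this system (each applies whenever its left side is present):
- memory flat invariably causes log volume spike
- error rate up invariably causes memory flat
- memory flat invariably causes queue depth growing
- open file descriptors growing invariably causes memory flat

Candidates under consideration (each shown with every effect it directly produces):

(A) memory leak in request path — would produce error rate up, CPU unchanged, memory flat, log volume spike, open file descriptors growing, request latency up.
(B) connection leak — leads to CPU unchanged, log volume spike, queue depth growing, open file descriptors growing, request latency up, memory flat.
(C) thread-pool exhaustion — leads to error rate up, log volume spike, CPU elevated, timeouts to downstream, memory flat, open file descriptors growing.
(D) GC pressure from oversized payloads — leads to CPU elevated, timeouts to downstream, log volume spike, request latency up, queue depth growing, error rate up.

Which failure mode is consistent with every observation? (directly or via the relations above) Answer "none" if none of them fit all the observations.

D

For each candidate, compare predicted effects to what was observed:
(A) memory leak in request path — memory flat ✓; error rate up ✓; CPU elevated ✗; log volume spike ✓; request latency up ✓
(B) connection leak — memory flat ✓; error rate up ✗; CPU elevated ✗; log volume spike ✓; request latency up ✓
(C) thread-pool exhaustion — memory flat ✓; error rate up ✓; CPU elevated ✓; log volume spike ✓; request latency up ✗
(D) GC pressure from oversized payloads — accounts for every observation (memory flat through error rate up → memory flat)
(D) is the only candidate with no mismatches.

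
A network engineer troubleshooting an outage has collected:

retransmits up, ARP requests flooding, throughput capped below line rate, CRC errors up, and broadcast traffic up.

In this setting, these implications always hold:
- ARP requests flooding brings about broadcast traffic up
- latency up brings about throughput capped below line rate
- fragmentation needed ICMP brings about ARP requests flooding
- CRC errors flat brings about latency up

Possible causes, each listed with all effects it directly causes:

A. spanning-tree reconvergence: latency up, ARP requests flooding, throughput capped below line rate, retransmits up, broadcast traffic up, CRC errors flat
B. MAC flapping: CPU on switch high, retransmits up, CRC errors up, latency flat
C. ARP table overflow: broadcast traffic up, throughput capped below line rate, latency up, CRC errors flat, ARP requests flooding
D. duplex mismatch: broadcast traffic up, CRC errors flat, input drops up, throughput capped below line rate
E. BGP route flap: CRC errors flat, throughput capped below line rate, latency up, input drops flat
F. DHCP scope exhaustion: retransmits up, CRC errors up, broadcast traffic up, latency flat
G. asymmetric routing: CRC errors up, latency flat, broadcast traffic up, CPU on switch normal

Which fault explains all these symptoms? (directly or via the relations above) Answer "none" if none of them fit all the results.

Testing each hypothesis:
(A) spanning-tree reconvergence — retransmits up yes; ARP requests flooding yes; throughput capped below line rate yes; CRC errors up NO; broadcast traffic up yes
(B) MAC flapping — retransmits up yes; ARP requests flooding NO; throughput capped below line rate NO; CRC errors up yes; broadcast traffic up NO
(C) ARP table overflow — fails on retransmits up, CRC errors up (predicts CRC errors flat, not CRC errors up)
(D) duplex mismatch — retransmits up NO; ARP requests flooding NO; throughput capped below line rate yes; CRC errors up NO; broadcast traffic up yes
(E) BGP route flap — retransmits up NO; ARP requests flooding NO; throughput capped below line rate yes; CRC errors up NO; broadcast traffic up NO
(F) DHCP scope exhaustion — retransmits up yes; ARP requests flooding NO; throughput capped below line rate NO; CRC errors up yes; broadcast traffic up yes
(G) asymmetric routing — retransmits up NO; ARP requests flooding NO; throughput capped below line rate NO; CRC errors up yes; broadcast traffic up yes
None of the listed candidates fits everything.

none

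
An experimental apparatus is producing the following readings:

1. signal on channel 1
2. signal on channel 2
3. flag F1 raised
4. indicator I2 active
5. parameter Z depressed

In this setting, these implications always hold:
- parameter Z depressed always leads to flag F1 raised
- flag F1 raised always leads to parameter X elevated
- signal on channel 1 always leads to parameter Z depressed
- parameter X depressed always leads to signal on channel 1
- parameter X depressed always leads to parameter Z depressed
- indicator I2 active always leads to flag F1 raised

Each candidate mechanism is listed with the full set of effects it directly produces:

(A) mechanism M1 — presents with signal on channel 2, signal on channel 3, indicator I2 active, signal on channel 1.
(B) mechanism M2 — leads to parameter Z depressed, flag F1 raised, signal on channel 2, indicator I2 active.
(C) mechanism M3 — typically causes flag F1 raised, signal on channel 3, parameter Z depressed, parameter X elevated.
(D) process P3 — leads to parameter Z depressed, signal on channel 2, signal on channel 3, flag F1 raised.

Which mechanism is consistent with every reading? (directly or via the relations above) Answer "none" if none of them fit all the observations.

A

Checking each candidate against the observations:
(A) mechanism M1 — accounts for every observation (flag F1 raised through indicator I2 active → flag F1 raised)
(B) mechanism M2 — signal on channel 1 -; signal on channel 2 +; flag F1 raised +; indicator I2 active +; parameter Z depressed +
(C) mechanism M3 — does not account for signal on channel 1, signal on channel 2, indicator I2 active
(D) process P3 — does not account for signal on channel 1, indicator I2 active
Only (A) is consistent with every observation.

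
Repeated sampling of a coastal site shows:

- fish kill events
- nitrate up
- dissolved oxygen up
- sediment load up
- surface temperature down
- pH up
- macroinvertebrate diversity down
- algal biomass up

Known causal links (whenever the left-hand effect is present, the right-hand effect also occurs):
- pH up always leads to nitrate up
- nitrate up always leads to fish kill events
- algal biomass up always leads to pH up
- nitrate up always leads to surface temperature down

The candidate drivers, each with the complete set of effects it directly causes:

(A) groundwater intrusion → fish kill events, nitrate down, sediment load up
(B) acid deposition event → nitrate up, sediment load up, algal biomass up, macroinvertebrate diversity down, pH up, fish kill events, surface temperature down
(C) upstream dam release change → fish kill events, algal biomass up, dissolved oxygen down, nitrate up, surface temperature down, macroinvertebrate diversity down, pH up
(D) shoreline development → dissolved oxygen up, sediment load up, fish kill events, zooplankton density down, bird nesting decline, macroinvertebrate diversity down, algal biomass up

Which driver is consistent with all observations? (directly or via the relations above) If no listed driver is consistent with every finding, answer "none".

D

Checking each candidate against the observations:
(A) groundwater intrusion — fish kill events +; nitrate up -; dissolved oxygen up -; sediment load up +; surface temperature down -; pH up -; macroinvertebrate diversity down -; algal biomass up -
(B) acid deposition event — does not account for dissolved oxygen up
(C) upstream dam release change — fails on dissolved oxygen up, sediment load up (predicts dissolved oxygen down, not dissolved oxygen up)
(D) shoreline development — accounts for every observation (nitrate up via algal biomass up → pH up → nitrate up)
(D) alone accounts for all the evidence.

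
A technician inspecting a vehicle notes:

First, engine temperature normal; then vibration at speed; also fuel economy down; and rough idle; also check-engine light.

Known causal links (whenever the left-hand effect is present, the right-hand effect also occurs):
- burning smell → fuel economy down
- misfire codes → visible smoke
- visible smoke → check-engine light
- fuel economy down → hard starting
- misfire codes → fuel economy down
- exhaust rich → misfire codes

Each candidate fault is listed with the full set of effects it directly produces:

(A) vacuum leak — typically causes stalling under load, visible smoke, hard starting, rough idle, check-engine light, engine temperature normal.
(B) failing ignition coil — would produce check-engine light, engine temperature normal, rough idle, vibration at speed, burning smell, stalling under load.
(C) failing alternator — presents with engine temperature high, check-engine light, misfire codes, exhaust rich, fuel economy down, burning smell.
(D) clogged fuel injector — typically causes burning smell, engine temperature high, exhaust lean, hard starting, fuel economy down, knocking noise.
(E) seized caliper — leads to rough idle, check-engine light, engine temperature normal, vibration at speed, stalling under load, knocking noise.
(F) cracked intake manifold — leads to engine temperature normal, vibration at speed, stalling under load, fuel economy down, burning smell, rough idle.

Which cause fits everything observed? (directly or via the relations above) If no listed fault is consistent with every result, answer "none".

Testing each hypothesis:
(A) vacuum leak — does not account for vibration at speed, fuel economy down
(B) failing ignition coil — engine temperature normal +; vibration at speed +; fuel economy down + (through burning smell → fuel economy down); rough idle +; check-engine light +
(C) failing alternator — engine temperature normal -; vibration at speed -; fuel economy down +; rough idle -; check-engine light +
(D) clogged fuel injector — engine temperature normal -; vibration at speed -; fuel economy down +; rough idle -; check-engine light -
(E) seized caliper — engine temperature normal +; vibration at speed +; fuel economy down -; rough idle +; check-engine light +
(F) cracked intake manifold — engine temperature normal +; vibration at speed +; fuel economy down +; rough idle +; check-engine light -
(B) alone accounts for all the evidence.

B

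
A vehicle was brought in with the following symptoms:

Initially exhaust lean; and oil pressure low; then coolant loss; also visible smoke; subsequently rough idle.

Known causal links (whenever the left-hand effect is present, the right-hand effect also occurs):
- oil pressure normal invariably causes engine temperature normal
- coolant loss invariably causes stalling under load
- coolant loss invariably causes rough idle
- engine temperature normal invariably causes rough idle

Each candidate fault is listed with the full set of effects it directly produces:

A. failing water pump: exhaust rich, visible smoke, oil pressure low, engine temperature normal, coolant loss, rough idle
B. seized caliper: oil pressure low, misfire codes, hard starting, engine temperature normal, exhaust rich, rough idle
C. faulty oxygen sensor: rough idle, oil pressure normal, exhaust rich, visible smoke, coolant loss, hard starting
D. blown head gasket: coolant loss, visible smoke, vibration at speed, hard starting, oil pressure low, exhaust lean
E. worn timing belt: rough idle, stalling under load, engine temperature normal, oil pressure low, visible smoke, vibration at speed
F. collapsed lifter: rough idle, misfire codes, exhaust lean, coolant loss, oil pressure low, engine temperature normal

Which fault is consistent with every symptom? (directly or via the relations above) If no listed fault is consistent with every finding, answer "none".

Testing each hypothesis:
(A) failing water pump — exhaust lean -; oil pressure low +; coolant loss +; visible smoke +; rough idle +
(B) seized caliper — fails on exhaust lean, coolant loss, visible smoke (predicts exhaust rich, not exhaust lean)
(C) faulty oxygen sensor — exhaust lean -; oil pressure low -; coolant loss +; visible smoke +; rough idle +
(D) blown head gasket — exhaust lean +; oil pressure low +; coolant loss +; visible smoke +; rough idle + (by coolant loss → rough idle)
(E) worn timing belt — does not account for exhaust lean, coolant loss
(F) collapsed lifter — does not account for visible smoke
Only (D) is consistent with every observation.

D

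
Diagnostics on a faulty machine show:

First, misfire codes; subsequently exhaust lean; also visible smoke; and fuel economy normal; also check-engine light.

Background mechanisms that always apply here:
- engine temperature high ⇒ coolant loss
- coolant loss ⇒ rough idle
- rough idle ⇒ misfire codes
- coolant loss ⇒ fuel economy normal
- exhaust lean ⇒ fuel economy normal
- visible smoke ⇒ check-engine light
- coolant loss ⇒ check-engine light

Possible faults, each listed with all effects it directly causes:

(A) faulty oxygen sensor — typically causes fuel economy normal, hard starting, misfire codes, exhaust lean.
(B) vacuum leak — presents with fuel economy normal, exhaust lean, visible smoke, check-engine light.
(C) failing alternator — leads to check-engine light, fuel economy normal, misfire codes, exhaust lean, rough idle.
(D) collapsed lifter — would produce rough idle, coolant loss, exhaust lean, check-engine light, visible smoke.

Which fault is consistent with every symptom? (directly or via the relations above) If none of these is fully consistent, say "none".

D

Testing each hypothesis:
(A) faulty oxygen sensor — misfire codes +; exhaust lean +; visible smoke -; fuel economy normal +; check-engine light -
(B) vacuum leak — misfire codes -; exhaust lean +; visible smoke +; fuel economy normal +; check-engine light +
(C) failing alternator — does not account for visible smoke
(D) collapsed lifter — misfire codes + (through rough idle → misfire codes); exhaust lean +; visible smoke +; fuel economy normal + (through coolant loss → fuel economy normal); check-engine light +
(D) alone accounts for all the evidence.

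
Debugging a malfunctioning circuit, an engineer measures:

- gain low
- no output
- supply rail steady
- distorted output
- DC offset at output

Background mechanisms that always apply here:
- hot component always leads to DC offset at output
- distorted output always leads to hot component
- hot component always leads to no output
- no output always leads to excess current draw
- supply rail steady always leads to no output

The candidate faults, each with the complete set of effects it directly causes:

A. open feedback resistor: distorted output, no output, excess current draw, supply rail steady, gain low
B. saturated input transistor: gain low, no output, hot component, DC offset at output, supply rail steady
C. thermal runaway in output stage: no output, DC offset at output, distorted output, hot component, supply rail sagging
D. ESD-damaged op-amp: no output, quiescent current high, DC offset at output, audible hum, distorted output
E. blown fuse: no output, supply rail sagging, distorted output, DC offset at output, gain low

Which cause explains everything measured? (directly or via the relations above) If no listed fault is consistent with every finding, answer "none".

A

Testing each hypothesis:
(A) open feedback resistor — accounts for every observation (DC offset at output through distorted output → hot component → DC offset at output)
(B) saturated input transistor — gain low +; no output +; supply rail steady +; distorted output -; DC offset at output +
(C) thermal runaway in output stage — fails on gain low, supply rail steady (predicts supply rail sagging, not supply rail steady)
(D) ESD-damaged op-amp — gain low -; no output +; supply rail steady -; distorted output +; DC offset at output +
(E) blown fuse — fails on supply rail steady (predicts supply rail sagging, not supply rail steady)
(A) is the only candidate with no mismatches.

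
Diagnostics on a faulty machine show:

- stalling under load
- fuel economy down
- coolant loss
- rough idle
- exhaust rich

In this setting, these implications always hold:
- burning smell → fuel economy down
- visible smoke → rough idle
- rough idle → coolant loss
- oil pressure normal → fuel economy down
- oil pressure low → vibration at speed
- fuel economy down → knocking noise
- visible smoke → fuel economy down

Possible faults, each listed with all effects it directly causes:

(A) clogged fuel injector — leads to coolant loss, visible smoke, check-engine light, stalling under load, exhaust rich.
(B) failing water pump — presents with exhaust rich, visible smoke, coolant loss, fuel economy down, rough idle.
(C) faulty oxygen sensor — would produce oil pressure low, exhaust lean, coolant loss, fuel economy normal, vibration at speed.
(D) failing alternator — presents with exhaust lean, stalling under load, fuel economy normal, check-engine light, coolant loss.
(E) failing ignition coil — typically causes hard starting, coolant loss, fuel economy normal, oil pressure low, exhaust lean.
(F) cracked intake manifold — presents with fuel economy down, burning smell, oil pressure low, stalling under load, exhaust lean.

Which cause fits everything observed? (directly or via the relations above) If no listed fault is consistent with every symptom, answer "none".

Checking each candidate against the observations:
(A) clogged fuel injector — accounts for every observation (fuel economy down through visible smoke → fuel economy down)
(B) failing water pump — does not account for stalling under load
(C) faulty oxygen sensor — fails on stalling under load, fuel economy down, rough idle, exhaust rich (predicts fuel economy normal, not fuel economy down; predicts exhaust lean, not exhaust rich)
(D) failing alternator — stalling under load yes; fuel economy down NO; coolant loss yes; rough idle NO; exhaust rich NO
(E) failing ignition coil — stalling under load NO; fuel economy down NO; coolant loss yes; rough idle NO; exhaust rich NO
(F) cracked intake manifold — fails on coolant loss, rough idle, exhaust rich (predicts exhaust lean, not exhaust rich)
(A) alone accounts for all the evidence.

A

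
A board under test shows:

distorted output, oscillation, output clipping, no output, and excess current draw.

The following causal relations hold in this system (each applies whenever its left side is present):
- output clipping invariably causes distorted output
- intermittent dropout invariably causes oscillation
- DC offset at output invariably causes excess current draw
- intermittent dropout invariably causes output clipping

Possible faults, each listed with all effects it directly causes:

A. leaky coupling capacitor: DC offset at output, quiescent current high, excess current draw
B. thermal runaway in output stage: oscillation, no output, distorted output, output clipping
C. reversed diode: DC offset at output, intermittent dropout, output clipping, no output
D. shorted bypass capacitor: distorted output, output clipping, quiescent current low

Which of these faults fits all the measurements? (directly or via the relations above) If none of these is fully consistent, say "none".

C

Per-candidate check:
(A) leaky coupling capacitor — distorted output NO; oscillation NO; output clipping NO; no output NO; excess current draw yes
(B) thermal runaway in output stage — does not account for excess current draw
(C) reversed diode — accounts for every observation (distorted output by output clipping → distorted output)
(D) shorted bypass capacitor — distorted output yes; oscillation NO; output clipping yes; no output NO; excess current draw NO
(C) alone accounts for all the evidence.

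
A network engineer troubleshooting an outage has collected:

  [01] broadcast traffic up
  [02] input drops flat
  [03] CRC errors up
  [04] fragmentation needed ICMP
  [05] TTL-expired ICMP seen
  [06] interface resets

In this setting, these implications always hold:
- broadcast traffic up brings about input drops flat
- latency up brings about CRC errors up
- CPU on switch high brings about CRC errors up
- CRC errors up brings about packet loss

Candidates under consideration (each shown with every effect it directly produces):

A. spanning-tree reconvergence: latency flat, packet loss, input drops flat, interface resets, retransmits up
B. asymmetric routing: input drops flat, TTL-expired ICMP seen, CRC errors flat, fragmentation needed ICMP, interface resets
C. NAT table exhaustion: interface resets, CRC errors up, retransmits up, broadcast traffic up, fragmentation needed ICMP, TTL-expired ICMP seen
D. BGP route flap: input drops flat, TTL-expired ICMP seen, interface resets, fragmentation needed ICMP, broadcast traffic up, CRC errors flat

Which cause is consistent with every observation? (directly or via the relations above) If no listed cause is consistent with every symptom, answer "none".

For each candidate, compare predicted effects to what was observed:
(A) spanning-tree reconvergence — does not account for broadcast traffic up, CRC errors up, fragmentation needed ICMP, TTL-expired ICMP seen
(B) asymmetric routing — broadcast traffic up NO; input drops flat yes; CRC errors up NO; fragmentation needed ICMP yes; TTL-expired ICMP seen yes; interface resets yes
(C) NAT table exhaustion — accounts for every observation (input drops flat through broadcast traffic up → input drops flat)
(D) BGP route flap — broadcast traffic up yes; input drops flat yes; CRC errors up NO; fragmentation needed ICMP yes; TTL-expired ICMP seen yes; interface resets yes
(C) alone accounts for all the evidence.

C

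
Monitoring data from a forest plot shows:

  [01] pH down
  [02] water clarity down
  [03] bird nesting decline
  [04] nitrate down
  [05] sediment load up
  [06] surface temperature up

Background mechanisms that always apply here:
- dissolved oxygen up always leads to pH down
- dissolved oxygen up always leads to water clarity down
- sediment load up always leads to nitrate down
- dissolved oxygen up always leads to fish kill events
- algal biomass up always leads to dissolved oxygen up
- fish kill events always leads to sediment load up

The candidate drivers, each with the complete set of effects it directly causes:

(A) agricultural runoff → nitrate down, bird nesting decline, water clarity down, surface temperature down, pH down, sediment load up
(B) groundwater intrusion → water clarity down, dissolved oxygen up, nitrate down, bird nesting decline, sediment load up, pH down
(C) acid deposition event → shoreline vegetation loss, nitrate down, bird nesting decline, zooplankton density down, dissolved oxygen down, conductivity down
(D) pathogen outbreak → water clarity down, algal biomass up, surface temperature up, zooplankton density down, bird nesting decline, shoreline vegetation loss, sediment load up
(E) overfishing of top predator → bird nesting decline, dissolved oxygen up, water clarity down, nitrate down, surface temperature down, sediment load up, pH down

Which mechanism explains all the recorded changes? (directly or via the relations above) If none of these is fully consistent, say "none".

D

Testing each hypothesis:
(A) agricultural runoff — pH down +; water clarity down +; bird nesting decline +; nitrate down +; sediment load up +; surface temperature up -
(B) groundwater intrusion — does not account for surface temperature up
(C) acid deposition event — does not account for pH down, water clarity down, sediment load up, surface temperature up
(D) pathogen outbreak — accounts for every observation (pH down by algal biomass up → dissolved oxygen up → pH down)
(E) overfishing of top predator — fails on surface temperature up (predicts surface temperature down, not surface temperature up)
(D) alone accounts for all the evidence.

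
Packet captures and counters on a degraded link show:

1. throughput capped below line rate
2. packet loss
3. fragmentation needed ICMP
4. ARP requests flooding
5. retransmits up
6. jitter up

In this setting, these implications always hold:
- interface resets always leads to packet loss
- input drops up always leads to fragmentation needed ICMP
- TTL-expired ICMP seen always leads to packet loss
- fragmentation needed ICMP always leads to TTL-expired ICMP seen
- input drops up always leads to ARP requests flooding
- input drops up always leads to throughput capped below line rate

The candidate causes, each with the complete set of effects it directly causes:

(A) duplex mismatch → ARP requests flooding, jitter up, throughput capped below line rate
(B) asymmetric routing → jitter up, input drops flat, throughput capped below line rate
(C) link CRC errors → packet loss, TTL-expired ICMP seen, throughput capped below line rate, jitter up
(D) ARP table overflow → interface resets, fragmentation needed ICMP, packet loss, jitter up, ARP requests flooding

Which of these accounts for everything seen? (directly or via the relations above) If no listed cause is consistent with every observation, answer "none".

Per-candidate check:
(A) duplex mismatch — throughput capped below line rate +; packet loss -; fragmentation needed ICMP -; ARP requests flooding +; retransmits up -; jitter up +
(B) asymmetric routing — throughput capped below line rate +; packet loss -; fragmentation needed ICMP -; ARP requests flooding -; retransmits up -; jitter up +
(C) link CRC errors — throughput capped below line rate +; packet loss +; fragmentation needed ICMP -; ARP requests flooding -; retransmits up -; jitter up +
(D) ARP table overflow — throughput capped below line rate -; packet loss +; fragmentation needed ICMP +; ARP requests flooding +; retransmits up -; jitter up +
None of the listed candidates fits everything.

none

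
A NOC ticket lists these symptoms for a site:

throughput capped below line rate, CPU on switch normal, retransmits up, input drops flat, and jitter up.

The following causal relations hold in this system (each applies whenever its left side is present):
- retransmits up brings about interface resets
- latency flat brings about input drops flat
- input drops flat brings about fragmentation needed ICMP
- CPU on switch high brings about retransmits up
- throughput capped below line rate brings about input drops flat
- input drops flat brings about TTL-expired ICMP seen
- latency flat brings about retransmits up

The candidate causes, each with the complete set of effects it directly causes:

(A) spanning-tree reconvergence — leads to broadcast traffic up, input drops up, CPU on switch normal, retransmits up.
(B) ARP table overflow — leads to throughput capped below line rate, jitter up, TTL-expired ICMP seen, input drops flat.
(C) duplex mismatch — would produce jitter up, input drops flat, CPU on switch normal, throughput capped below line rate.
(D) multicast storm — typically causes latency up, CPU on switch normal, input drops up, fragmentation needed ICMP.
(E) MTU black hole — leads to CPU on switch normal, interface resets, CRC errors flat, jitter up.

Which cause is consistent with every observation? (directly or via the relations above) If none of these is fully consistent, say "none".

none

For each candidate, compare predicted effects to what was observed:
(A) spanning-tree reconvergence — throughput capped below line rate miss; CPU on switch normal match; retransmits up match; input drops flat miss; jitter up miss
(B) ARP table overflow — throughput capped below line rate match; CPU on switch normal miss; retransmits up miss; input drops flat match; jitter up match
(C) duplex mismatch — throughput capped below line rate match; CPU on switch normal match; retransmits up miss; input drops flat match; jitter up match
(D) multicast storm — fails on throughput capped below line rate, retransmits up, input drops flat, jitter up (predicts input drops up, not input drops flat)
(E) MTU black hole — does not account for throughput capped below line rate, retransmits up, input drops flat
None of the listed candidates fits everything.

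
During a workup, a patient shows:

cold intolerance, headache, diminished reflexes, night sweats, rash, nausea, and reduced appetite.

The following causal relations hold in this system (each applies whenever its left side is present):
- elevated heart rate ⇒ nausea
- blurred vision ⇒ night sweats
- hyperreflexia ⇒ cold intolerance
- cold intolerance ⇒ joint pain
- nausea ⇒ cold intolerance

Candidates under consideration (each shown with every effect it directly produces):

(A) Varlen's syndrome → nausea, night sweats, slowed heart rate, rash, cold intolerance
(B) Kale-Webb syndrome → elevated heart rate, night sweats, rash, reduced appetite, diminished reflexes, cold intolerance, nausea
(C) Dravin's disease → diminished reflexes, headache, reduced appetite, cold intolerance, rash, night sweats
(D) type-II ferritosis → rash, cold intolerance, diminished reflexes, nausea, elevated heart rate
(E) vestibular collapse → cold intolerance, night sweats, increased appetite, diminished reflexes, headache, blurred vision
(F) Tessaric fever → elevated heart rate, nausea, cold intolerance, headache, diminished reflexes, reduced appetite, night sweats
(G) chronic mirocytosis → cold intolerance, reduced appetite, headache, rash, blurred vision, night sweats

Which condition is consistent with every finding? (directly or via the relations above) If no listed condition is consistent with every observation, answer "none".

For each candidate, compare predicted effects to what was observed:
(A) Varlen's syndrome — cold intolerance yes; headache NO; diminished reflexes NO; night sweats yes; rash yes; nausea yes; reduced appetite NO
(B) Kale-Webb syndrome — does not account for headache
(C) Dravin's disease — does not account for nausea
(D) type-II ferritosis — does not account for headache, night sweats, reduced appetite
(E) vestibular collapse — cold intolerance yes; headache yes; diminished reflexes yes; night sweats yes; rash NO; nausea NO; reduced appetite NO
(F) Tessaric fever — cold intolerance yes; headache yes; diminished reflexes yes; night sweats yes; rash NO; nausea yes; reduced appetite yes
(G) chronic mirocytosis — cold intolerance yes; headache yes; diminished reflexes NO; night sweats yes; rash yes; nausea NO; reduced appetite yes
No candidate is consistent with all observations.

none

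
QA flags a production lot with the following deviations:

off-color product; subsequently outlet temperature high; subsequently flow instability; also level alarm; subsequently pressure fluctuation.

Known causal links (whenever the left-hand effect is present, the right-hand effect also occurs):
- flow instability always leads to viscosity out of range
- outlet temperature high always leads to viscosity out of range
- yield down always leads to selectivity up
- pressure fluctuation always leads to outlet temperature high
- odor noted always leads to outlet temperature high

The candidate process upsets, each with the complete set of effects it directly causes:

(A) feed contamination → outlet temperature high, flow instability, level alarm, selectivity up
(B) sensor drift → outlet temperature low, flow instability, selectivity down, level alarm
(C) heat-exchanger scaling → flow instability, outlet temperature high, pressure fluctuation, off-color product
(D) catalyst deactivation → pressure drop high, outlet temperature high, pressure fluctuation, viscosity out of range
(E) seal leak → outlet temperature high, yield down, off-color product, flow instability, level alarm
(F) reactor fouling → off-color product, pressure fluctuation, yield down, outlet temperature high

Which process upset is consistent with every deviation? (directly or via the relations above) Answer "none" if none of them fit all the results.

none

Per-candidate check:
(A) feed contamination — off-color product -; outlet temperature high +; flow instability +; level alarm +; pressure fluctuation -
(B) sensor drift — off-color product -; outlet temperature high -; flow instability +; level alarm +; pressure fluctuation -
(C) heat-exchanger scaling — off-color product +; outlet temperature high +; flow instability +; level alarm -; pressure fluctuation +
(D) catalyst deactivation — does not account for off-color product, flow instability, level alarm
(E) seal leak — off-color product +; outlet temperature high +; flow instability +; level alarm +; pressure fluctuation -
(F) reactor fouling — off-color product +; outlet temperature high +; flow instability -; level alarm -; pressure fluctuation +
No candidate is consistent with all observations.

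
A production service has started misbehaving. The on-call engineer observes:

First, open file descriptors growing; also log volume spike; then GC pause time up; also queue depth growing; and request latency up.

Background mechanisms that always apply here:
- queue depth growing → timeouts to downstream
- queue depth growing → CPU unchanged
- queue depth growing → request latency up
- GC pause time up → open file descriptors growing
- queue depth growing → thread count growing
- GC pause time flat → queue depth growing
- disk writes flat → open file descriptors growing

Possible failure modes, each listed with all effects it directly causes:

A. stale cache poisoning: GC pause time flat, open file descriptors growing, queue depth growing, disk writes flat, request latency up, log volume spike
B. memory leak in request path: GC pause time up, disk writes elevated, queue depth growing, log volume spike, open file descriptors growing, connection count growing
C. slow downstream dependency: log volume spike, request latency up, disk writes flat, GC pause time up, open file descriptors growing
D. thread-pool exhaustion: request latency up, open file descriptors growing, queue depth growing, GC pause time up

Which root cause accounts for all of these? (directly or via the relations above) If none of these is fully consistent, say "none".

B

Checking each candidate against the observations:
(A) stale cache poisoning — open file descriptors growing match; log volume spike match; GC pause time up miss; queue depth growing match; request latency up match
(B) memory leak in request path — accounts for every observation (request latency up via queue depth growing → request latency up)
(C) slow downstream dependency — does not account for queue depth growing
(D) thread-pool exhaustion — open file descriptors growing match; log volume spike miss; GC pause time up match; queue depth growing match; request latency up match
(B) is the only candidate with no mismatches.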